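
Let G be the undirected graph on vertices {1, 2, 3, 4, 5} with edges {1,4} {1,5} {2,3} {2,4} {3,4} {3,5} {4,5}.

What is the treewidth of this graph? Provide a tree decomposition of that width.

Every bag has size at most 3, so the width is 3 − 1 = 2 and tw(G) ≤ 2. For the lower bound, the 3 vertices {1, 4, 5} are pairwise adjacent, and any tree decomposition puts a clique entirely inside one bag — forcing width ≥ 2. Combining the bounds, tw(G) = 2.

Treewidth 2.
One such decomposition:
Bags: B1 = {3, 4, 5}  B2 = {2, 3, 4}  B3 = {1, 4, 5}
Tree: B1–B2, B1–B3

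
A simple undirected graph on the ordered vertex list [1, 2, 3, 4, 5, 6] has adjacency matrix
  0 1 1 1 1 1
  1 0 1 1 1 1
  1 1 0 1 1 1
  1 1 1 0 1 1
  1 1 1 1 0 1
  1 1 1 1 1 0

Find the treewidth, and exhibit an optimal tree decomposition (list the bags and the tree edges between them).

With just one bag of size 6, the width is 6 − 1 = 5, so tw(G) ≤ 5. For the lower bound, the 6 vertices {1, 2, 3, 4, 5, 6} are pairwise adjacent, and any tree decomposition puts a clique entirely inside one bag — forcing width ≥ 5. Combining the bounds, tw(G) = 5.

Treewidth 5.
One such decomposition:
Bags: B1 = {1, 2, 3, 4, 5, 6}
Tree: (single bag)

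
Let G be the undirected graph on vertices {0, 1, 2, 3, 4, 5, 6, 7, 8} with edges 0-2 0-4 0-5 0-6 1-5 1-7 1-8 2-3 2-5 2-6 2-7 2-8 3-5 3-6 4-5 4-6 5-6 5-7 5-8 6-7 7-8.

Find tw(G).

3

A width-3 tree decomposition is:
Bags: B1 = {0, 2, 5, 6}  B2 = {2, 5, 6, 7}  B3 = {2, 5, 7, 8}  B4 = {0, 4, 5, 6}  B5 = {2, 3, 5, 6}  B6 = {1, 5, 7, 8}
Tree: B1–B2, B2–B3, B1–B4, B2–B5, B3–B6
Every bag has size at most 4, so the width is 4 − 1 = 3 and tw(G) ≤ 3. Conversely, {1, 5, 7, 8} is a clique of size 4, and the vertices of any clique must share a bag in every tree decomposition; so some bag has ≥ 4 vertices and tw(G) ≥ 3. Therefore the treewidth is 3.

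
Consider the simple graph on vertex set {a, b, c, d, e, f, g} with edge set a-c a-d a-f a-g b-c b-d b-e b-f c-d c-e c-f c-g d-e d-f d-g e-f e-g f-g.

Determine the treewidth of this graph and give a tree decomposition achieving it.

Treewidth 4.
Bags: B1 = {c, d, e, f, g}  B2 = {a, c, d, f, g}  B3 = {b, c, d, e, f}
Tree: B1–B2, B1–B3

Each bag holds 5 vertices, so the decomposition has width 4, which upper-bounds the treewidth. For the lower bound, the 5 vertices {c, d, e, f, g} are pairwise adjacent, and any tree decomposition puts a clique entirely inside one bag — forcing width ≥ 4. Combining the bounds, tw(G) = 4.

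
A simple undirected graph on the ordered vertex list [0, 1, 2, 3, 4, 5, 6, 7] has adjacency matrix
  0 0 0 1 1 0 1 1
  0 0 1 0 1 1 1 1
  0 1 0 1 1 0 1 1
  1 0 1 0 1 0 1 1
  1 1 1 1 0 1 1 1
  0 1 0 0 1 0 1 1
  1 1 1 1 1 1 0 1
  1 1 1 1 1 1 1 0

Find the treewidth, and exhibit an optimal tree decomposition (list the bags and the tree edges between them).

The largest bag has 5 vertices, giving width 4; this decomposition certifies tw(G) ≤ 4. Conversely, {0, 3, 4, 6, 7} is a clique of size 5, and the vertices of any clique must share a bag in every tree decomposition; so some bag has ≥ 5 vertices and tw(G) ≥ 4. Therefore the treewidth is 4.

Treewidth 4.
One such decomposition:
Bags: B1 = {1, 2, 4, 6, 7}  B2 = {2, 3, 4, 6, 7}  B3 = {0, 3, 4, 6, 7}  B4 = {1, 4, 5, 6, 7}
Tree: B1–B2, B2–B3, B1–B4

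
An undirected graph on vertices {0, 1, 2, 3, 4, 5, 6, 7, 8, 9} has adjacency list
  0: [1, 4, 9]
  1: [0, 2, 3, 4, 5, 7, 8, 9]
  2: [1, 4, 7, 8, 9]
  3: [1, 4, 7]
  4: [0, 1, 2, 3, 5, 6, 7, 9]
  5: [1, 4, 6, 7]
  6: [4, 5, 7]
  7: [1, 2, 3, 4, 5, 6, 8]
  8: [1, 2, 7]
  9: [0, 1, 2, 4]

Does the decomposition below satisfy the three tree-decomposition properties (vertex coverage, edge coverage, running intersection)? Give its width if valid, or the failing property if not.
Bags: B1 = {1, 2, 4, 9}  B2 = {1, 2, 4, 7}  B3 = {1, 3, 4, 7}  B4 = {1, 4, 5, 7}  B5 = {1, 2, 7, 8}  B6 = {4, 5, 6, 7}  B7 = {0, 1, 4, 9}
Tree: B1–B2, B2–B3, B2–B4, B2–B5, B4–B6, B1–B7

Every vertex of G appears in some bag (union = {0, 1, 2, 3, 4, 5, 6, 7, 8, 9}); every edge is covered by a bag; and for each vertex v the set of bags containing v is connected in the bag tree. The decomposition is therefore valid. The largest bag has 4 vertices, so the width is 3.

Yes; width 3.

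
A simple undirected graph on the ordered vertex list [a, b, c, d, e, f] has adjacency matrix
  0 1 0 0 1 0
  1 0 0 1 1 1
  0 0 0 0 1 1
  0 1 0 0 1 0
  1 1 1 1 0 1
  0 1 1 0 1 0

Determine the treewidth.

A width-2 tree decomposition is:
Bags: B1 = {b, e, f}  B2 = {b, d, e}  B3 = {c, e, f}  B4 = {a, b, e}
Tree: B1–B2, B1–B3, B1–B4
Every bag has size at most 3, so the width is 3 − 1 = 2 and tw(G) ≤ 2. On the other hand G contains the 3-clique {c, e, f}. A clique must lie in a single bag of any decomposition, so no decomposition can have width below 2. Therefore the treewidth is 2.

2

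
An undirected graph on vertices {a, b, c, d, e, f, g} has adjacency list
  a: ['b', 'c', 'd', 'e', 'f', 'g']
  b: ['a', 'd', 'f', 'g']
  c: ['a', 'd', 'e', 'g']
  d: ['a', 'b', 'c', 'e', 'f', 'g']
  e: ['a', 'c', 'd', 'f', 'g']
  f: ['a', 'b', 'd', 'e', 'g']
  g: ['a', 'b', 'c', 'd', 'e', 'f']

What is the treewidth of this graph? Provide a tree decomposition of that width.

Treewidth 4.
One optimal decomposition is:
Bags: B1 = {a, d, e, f, g}  B2 = {a, b, d, f, g}  B3 = {a, c, d, e, g}
Tree: B1–B2, B1–B3

Each bag holds 5 vertices, so the decomposition has width 4, which upper-bounds the treewidth. Conversely, {a, c, d, e, g} is a clique of size 5, and the vertices of any clique must share a bag in every tree decomposition; so some bag has ≥ 5 vertices and tw(G) ≥ 4. Therefore the treewidth is 4.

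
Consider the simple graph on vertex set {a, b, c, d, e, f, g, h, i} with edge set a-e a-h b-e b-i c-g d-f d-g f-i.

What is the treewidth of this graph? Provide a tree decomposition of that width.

Each bag holds 2 vertices, so the decomposition has width 1, which upper-bounds the treewidth. Since G has at least one edge (e.g. c–g), it is not an edgeless graph, so tw(G) ≥ 1. The upper and lower bounds meet at 1, so that is the treewidth.

Treewidth 1.
Bags: B1 = {c, g}  B2 = {d, g}  B3 = {d, f}  B4 = {f, i}  B5 = {b, i}  B6 = {b, e}  B7 = {a, e}  B8 = {a, h}
Tree: B1–B2, B2–B3, B3–B4, B4–B5, B5–B6, B6–B7, B7–B8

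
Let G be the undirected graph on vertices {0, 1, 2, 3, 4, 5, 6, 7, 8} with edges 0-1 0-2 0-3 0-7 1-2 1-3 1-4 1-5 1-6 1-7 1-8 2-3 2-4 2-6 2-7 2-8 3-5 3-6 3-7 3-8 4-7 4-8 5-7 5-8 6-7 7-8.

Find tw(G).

A width-4 tree decomposition is:
Bags: B1 = {1, 2, 3, 6, 7}  B2 = {1, 2, 3, 7, 8}  B3 = {0, 1, 2, 3, 7}  B4 = {1, 2, 4, 7, 8}  B5 = {1, 3, 5, 7, 8}
Tree: B1–B2, B2–B3, B2–B4, B2–B5
Every bag has size at most 5, so the width is 5 − 1 = 4 and tw(G) ≤ 4. On the other hand G contains the 5-clique {0, 1, 2, 3, 7}. A clique must lie in a single bag of any decomposition, so no decomposition can have width below 4. Therefore the treewidth is 4.

4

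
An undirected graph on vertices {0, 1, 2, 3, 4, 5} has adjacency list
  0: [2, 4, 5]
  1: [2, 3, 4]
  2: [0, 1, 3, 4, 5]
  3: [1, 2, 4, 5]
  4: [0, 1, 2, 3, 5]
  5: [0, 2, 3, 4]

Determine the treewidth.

3

A width-3 tree decomposition is:
Bags: B1 = {2, 3, 4, 5}  B2 = {0, 2, 4, 5}  B3 = {1, 2, 3, 4}
Tree: B1–B2, B1–B3
The largest bag has 4 vertices, giving width 3; this decomposition certifies tw(G) ≤ 3. Conversely, {0, 2, 4, 5} is a clique of size 4, and the vertices of any clique must share a bag in every tree decomposition; so some bag has ≥ 4 vertices and tw(G) ≥ 3. Combining the bounds, tw(G) = 3.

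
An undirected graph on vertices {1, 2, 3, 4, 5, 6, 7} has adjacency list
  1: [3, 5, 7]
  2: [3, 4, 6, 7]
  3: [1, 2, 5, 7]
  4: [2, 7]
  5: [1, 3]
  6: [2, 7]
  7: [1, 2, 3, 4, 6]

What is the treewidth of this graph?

A width-2 tree decomposition is:
Bags: B1 = {1, 3, 7}  B2 = {2, 3, 7}  B3 = {2, 6, 7}  B4 = {2, 4, 7}  B5 = {1, 3, 5}
Tree: B1–B2, B2–B3, B2–B4, B1–B5
Every bag has size at most 3, so the width is 3 − 1 = 2 and tw(G) ≤ 2. For the lower bound, the 3 vertices {1, 3, 5} are pairwise adjacent, and any tree decomposition puts a clique entirely inside one bag — forcing width ≥ 2. The upper and lower bounds meet at 2, so that is the treewidth.

2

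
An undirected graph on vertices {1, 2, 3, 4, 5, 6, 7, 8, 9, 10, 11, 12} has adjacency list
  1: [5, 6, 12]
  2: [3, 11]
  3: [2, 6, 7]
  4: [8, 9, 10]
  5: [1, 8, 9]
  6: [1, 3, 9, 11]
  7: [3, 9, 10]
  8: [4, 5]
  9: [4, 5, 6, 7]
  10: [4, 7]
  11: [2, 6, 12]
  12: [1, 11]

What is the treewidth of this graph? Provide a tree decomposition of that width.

The largest bag has 4 vertices, giving width 3; this decomposition certifies tw(G) ≤ 3. For the lower bound: the 4 vertex sets {4,8,10}, {7}, {9}, {1,3,5,6} are disjoint, each induces a connected subgraph, and every pair is joined by at least one edge of G. Contracting each set to a single vertex therefore yields K_{4} as a minor, and since treewidth is minor-monotone, tw(G) ≥ tw(K_{4}) = 3. Combining the bounds, tw(G) = 3.

Treewidth 3.
Bags: B1 = {4, 7, 8, 10}  B2 = {4, 7, 8, 9}  B3 = {5, 7, 8, 9}  B4 = {3, 5, 7, 9}  B5 = {3, 5, 6, 9}  B6 = {1, 3, 5, 6}  B7 = {1, 2, 3, 6}  B8 = {1, 2, 6, 11}  B9 = {1, 2, 11, 12}
Tree: B1–B2, B2–B3, B3–B4, B4–B5, B5–B6, B6–B7, B7–B8, B8–B9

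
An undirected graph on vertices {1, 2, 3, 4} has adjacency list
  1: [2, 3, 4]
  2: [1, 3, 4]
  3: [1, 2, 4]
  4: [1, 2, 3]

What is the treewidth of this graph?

3

A width-3 tree decomposition is:
Bags: B1 = {1, 2, 3, 4}
Tree: (single bag)
With just one bag of size 4, the width is 4 − 1 = 3, so tw(G) ≤ 3. Conversely, {1, 2, 3, 4} is a clique of size 4, and the vertices of any clique must share a bag in every tree decomposition; so some bag has ≥ 4 vertices and tw(G) ≥ 3. Hence tw(G) = 3 exactly.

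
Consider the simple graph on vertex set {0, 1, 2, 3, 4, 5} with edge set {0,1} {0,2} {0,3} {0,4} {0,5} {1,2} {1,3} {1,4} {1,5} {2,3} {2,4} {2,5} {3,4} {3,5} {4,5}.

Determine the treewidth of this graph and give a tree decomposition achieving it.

A single bag containing all 6 vertices is trivially a valid decomposition of width 5. Conversely, {0, 1, 2, 3, 4, 5} is a clique of size 6, and the vertices of any clique must share a bag in every tree decomposition; so some bag has ≥ 6 vertices and tw(G) ≥ 5. The upper and lower bounds meet at 5, so that is the treewidth.

Treewidth 5.
One such decomposition:
Bags: B1 = {0, 1, 2, 3, 4, 5}
Tree: (single bag)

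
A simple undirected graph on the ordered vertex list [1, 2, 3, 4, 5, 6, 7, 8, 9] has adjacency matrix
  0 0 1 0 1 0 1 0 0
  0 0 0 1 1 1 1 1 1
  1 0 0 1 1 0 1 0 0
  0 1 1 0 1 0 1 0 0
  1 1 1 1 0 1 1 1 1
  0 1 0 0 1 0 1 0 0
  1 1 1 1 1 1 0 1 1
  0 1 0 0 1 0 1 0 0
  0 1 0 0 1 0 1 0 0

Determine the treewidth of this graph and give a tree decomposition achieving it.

Treewidth 3.
One such decomposition:
Bags: B1 = {2, 5, 7, 8}  B2 = {2, 4, 5, 7}  B3 = {2, 5, 6, 7}  B4 = {3, 4, 5, 7}  B5 = {2, 5, 7, 9}  B6 = {1, 3, 5, 7}
Tree: B1–B2, B1–B3, B2–B4, B1–B5, B4–B6

Every bag has size at most 4, so the width is 4 − 1 = 3 and tw(G) ≤ 3. Conversely, {1, 3, 5, 7} is a clique of size 4, and the vertices of any clique must share a bag in every tree decomposition; so some bag has ≥ 4 vertices and tw(G) ≥ 3. Therefore the treewidth is 3.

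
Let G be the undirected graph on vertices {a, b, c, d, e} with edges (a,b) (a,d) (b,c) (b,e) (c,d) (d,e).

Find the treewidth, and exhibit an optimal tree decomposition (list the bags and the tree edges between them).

The largest bag has 3 vertices, giving width 2; this decomposition certifies tw(G) ≤ 2. Since e–b–c–d–e is a cycle in G, G is not acyclic. Forests are exactly the graphs of treewidth ≤ 1, so tw(G) ≥ 2. Hence tw(G) = 2 exactly.

Treewidth 2.
Bags: B1 = {b, d, e}  B2 = {b, c, d}  B3 = {a, b, d}
Tree: B1–B2, B2–B3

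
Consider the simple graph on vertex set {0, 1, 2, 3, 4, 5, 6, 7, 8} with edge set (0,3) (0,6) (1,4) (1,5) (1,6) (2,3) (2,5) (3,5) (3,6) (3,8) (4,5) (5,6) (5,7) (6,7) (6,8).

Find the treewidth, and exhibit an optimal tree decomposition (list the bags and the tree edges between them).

Treewidth 2.
Bags: B1 = {3, 5, 6}  B2 = {1, 5, 6}  B3 = {0, 3, 6}  B4 = {1, 4, 5}  B5 = {5, 6, 7}  B6 = {3, 6, 8}  B7 = {2, 3, 5}
Tree: B1–B2, B1–B3, B2–B4, B1–B5, B3–B6, B1–B7

Each bag holds 3 vertices, so the decomposition has width 2, which upper-bounds the treewidth. On the other hand G contains the 3-clique {0, 3, 6}. A clique must lie in a single bag of any decomposition, so no decomposition can have width below 2. Combining the bounds, tw(G) = 2.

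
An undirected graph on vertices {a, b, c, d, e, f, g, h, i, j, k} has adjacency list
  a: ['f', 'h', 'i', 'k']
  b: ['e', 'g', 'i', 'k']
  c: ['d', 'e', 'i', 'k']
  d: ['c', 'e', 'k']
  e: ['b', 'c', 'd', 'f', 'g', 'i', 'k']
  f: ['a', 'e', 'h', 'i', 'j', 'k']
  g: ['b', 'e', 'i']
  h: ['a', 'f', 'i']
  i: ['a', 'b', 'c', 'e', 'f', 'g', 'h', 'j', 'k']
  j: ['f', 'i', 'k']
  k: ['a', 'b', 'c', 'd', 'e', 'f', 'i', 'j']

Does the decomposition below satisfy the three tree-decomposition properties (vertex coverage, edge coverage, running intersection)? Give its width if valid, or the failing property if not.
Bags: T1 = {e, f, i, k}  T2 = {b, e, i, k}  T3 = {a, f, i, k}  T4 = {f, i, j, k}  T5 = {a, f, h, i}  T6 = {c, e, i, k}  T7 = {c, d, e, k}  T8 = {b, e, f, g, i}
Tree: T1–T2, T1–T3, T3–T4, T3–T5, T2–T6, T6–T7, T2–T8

No — bags containing vertex f are not connected in the tree.

A tree decomposition must satisfy three properties: every vertex lies in some bag; for every edge, both endpoints lie together in some bag; and for every vertex, the bags containing it form a connected subtree. Here bags containing vertex f are not connected in the tree, so the decomposition is invalid.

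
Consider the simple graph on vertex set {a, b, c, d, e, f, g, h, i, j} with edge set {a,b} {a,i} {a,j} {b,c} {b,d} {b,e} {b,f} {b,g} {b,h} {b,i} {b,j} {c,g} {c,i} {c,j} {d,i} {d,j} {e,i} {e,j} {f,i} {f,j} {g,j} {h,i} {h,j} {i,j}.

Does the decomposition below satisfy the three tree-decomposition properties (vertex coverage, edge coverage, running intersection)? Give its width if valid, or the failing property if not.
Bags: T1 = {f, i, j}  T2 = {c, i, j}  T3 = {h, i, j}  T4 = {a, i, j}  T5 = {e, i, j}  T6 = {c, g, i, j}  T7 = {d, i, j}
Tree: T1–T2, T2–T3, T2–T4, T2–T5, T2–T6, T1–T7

A tree decomposition must satisfy three properties: every vertex lies in some bag; for every edge, both endpoints lie together in some bag; and for every vertex, the bags containing it form a connected subtree. Here vertex b appears in no bag, so the decomposition is invalid.

No — vertex b appears in no bag.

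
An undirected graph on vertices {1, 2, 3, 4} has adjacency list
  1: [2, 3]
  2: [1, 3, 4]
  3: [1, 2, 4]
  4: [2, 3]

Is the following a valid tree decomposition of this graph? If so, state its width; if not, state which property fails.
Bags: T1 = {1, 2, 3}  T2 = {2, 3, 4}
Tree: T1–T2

Yes; width 2.

Checking the three conditions: (i) the bags cover all of {1, 2, 3, 4}; (ii) for each edge, some bag contains both endpoints; (iii) the bags containing any fixed vertex form a subtree. All hold, so the decomposition is valid with width 3 − 1 = 2.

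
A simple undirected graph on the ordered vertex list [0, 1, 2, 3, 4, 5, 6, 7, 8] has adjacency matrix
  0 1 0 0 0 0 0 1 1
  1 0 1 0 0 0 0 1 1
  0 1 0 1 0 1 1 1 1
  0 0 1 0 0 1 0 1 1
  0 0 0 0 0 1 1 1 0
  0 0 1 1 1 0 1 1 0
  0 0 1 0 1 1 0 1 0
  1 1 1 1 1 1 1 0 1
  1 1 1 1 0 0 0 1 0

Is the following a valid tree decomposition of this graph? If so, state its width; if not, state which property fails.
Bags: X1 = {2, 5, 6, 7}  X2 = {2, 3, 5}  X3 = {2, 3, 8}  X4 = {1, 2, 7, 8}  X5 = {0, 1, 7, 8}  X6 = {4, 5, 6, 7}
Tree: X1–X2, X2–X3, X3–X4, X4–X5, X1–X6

A tree decomposition must satisfy three properties: every vertex lies in some bag; for every edge, both endpoints lie together in some bag; and for every vertex, the bags containing it form a connected subtree. Here edge (7,3) lies in no bag, so the decomposition is invalid.

No — edge (7,3) lies in no bag.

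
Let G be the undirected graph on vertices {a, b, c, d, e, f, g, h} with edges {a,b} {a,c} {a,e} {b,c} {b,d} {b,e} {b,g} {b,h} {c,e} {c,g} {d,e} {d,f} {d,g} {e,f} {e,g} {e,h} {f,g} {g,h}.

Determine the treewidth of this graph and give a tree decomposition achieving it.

Every bag has size at most 4, so the width is 4 − 1 = 3 and tw(G) ≤ 3. On the other hand G contains the 4-clique {d, e, f, g}. A clique must lie in a single bag of any decomposition, so no decomposition can have width below 3. The upper and lower bounds meet at 3, so that is the treewidth.

Treewidth 3.
One such decomposition:
Bags: B1 = {b, e, g, h}  B2 = {b, c, e, g}  B3 = {a, b, c, e}  B4 = {b, d, e, g}  B5 = {d, e, f, g}
Tree: B1–B2, B2–B3, B2–B4, B4–B5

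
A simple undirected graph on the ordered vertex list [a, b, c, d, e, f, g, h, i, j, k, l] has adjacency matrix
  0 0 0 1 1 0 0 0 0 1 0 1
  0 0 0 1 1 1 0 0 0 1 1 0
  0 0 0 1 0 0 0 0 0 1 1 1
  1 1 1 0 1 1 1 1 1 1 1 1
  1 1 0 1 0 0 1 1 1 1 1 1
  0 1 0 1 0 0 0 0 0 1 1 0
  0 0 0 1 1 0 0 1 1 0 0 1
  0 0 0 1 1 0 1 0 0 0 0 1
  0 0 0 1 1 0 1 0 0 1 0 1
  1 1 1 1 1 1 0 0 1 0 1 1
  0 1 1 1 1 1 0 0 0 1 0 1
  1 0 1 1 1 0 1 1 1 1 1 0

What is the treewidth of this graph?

4

A width-4 tree decomposition is:
Bags: B1 = {d, e, i, j, l}  B2 = {a, d, e, j, l}  B3 = {d, e, g, i, l}  B4 = {d, e, g, h, l}  B5 = {d, e, j, k, l}  B6 = {b, d, e, j, k}  B7 = {c, d, j, k, l}  B8 = {b, d, f, j, k}
Tree: B1–B2, B1–B3, B3–B4, B1–B5, B5–B6, B5–B7, B6–B8
The largest bag has 5 vertices, giving width 4; this decomposition certifies tw(G) ≤ 4. For the lower bound, the 5 vertices {d, e, g, h, l} are pairwise adjacent, and any tree decomposition puts a clique entirely inside one bag — forcing width ≥ 4. The upper and lower bounds meet at 4, so that is the treewidth.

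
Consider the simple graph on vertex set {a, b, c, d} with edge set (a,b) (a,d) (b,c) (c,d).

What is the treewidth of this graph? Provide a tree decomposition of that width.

Treewidth 2.
One optimal decomposition is:
Bags: B1 = {a, c, d}  B2 = {a, b, c}
Tree: B1–B2

Every bag has size at most 3, so the width is 3 − 1 = 2 and tw(G) ≤ 2. The edges a–d–c–b–a form a cycle, so G is not a tree and its treewidth is at least 2. Combining the bounds, tw(G) = 2.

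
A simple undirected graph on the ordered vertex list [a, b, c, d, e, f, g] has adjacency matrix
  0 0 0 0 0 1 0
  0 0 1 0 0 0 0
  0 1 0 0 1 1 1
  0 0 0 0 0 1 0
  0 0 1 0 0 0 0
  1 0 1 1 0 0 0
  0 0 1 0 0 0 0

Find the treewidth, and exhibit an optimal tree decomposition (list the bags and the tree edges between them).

Treewidth 1.
One such decomposition:
Bags: B1 = {c, g}  B2 = {c, f}  B3 = {b, c}  B4 = {c, e}  B5 = {d, f}  B6 = {a, f}
Tree: B1–B2, B2–B3, B3–B4, B2–B5, B5–B6

Each bag holds 2 vertices, so the decomposition has width 1, which upper-bounds the treewidth. Since G has at least one edge (e.g. c–g), it is not an edgeless graph, so tw(G) ≥ 1. Combining the bounds, tw(G) = 1.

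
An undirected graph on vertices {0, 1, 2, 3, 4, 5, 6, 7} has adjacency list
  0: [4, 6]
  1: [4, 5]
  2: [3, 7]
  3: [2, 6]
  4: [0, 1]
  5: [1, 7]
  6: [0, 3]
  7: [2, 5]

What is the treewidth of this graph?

A width-2 tree decomposition is:
Bags: B1 = {0, 4, 6}  B2 = {3, 4, 6}  B3 = {2, 3, 4}  B4 = {2, 4, 7}  B5 = {4, 5, 7}  B6 = {1, 4, 5}
Tree: B1–B2, B2–B3, B3–B4, B4–B5, B5–B6
The largest bag has 3 vertices, giving width 2; this decomposition certifies tw(G) ≤ 2. The edges 4–0–6–3–2–7–5–1–4 form a cycle, so G is not a tree and its treewidth is at least 2. The upper and lower bounds meet at 2, so that is the treewidth.

2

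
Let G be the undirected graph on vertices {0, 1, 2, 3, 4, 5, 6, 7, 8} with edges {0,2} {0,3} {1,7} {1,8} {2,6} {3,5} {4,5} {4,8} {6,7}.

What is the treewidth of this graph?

2

A width-2 tree decomposition is:
Bags: B1 = {1, 4, 8}  B2 = {1, 4, 5}  B3 = {1, 3, 5}  B4 = {0, 1, 3}  B5 = {0, 1, 2}  B6 = {1, 2, 6}  B7 = {1, 6, 7}
Tree: B1–B2, B2–B3, B3–B4, B4–B5, B5–B6, B6–B7
Every bag has size at most 3, so the width is 3 − 1 = 2 and tw(G) ≤ 2. Since 1–8–4–5–3–0–2–6–7–1 is a cycle in G, G is not acyclic. Forests are exactly the graphs of treewidth ≤ 1, so tw(G) ≥ 2. Combining the bounds, tw(G) = 2.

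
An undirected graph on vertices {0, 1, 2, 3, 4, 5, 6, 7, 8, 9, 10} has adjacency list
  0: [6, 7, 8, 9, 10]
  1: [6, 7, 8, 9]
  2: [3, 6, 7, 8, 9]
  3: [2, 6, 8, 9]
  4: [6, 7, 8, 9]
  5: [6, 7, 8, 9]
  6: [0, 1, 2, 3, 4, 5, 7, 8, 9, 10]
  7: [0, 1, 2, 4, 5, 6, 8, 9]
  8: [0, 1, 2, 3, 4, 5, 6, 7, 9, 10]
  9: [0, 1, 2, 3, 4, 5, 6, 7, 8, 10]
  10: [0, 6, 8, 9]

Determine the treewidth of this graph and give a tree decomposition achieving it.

Every bag has size at most 5, so the width is 5 − 1 = 4 and tw(G) ≤ 4. For the lower bound, the 5 vertices {0, 6, 8, 9, 10} are pairwise adjacent, and any tree decomposition puts a clique entirely inside one bag — forcing width ≥ 4. Combining the bounds, tw(G) = 4.

Treewidth 4.
Bags: B1 = {0, 6, 7, 8, 9}  B2 = {4, 6, 7, 8, 9}  B3 = {0, 6, 8, 9, 10}  B4 = {1, 6, 7, 8, 9}  B5 = {2, 6, 7, 8, 9}  B6 = {2, 3, 6, 8, 9}  B7 = {5, 6, 7, 8, 9}
Tree: B1–B2, B1–B3, B2–B4, B1–B5, B5–B6, B4–B7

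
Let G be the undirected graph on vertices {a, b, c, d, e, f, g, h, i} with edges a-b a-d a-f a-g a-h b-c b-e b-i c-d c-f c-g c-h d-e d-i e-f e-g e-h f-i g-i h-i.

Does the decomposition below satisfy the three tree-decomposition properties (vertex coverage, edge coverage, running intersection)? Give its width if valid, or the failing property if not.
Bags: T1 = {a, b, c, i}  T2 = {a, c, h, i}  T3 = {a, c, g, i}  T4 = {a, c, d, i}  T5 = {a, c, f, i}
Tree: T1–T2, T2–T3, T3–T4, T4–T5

A tree decomposition must satisfy three properties: every vertex lies in some bag; for every edge, both endpoints lie together in some bag; and for every vertex, the bags containing it form a connected subtree. Here vertex e appears in no bag, so the decomposition is invalid.

No — vertex e appears in no bag.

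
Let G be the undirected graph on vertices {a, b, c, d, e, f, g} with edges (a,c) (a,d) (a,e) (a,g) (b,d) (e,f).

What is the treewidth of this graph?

A width-1 tree decomposition is:
Bags: B1 = {a, d}  B2 = {a, g}  B3 = {b, d}  B4 = {a, e}  B5 = {e, f}  B6 = {a, c}
Tree: B1–B2, B1–B3, B2–B4, B4–B5, B4–B6
Each bag holds 2 vertices, so the decomposition has width 1, which upper-bounds the treewidth. Since G has at least one edge (e.g. d–a), it is not an edgeless graph, so tw(G) ≥ 1. The upper and lower bounds meet at 1, so that is the treewidth.

1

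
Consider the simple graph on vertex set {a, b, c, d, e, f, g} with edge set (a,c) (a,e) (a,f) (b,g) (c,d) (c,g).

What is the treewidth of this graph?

1

A width-1 tree decomposition is:
Bags: B1 = {a, c}  B2 = {c, g}  B3 = {a, f}  B4 = {a, e}  B5 = {b, g}  B6 = {c, d}
Tree: B1–B2, B1–B3, B3–B4, B2–B5, B2–B6
Each bag holds 2 vertices, so the decomposition has width 1, which upper-bounds the treewidth. Since G has at least one edge (e.g. c–a), it is not an edgeless graph, so tw(G) ≥ 1. Combining the bounds, tw(G) = 1.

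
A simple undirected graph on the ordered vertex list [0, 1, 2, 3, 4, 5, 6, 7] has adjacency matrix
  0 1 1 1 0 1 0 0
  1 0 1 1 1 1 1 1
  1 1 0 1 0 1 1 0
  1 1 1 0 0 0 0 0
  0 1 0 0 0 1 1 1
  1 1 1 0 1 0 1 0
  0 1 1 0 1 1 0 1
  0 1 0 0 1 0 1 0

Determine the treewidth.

3

A width-3 tree decomposition is:
Bags: B1 = {1, 2, 5, 6}  B2 = {1, 4, 5, 6}  B3 = {1, 4, 6, 7}  B4 = {0, 1, 2, 5}  B5 = {0, 1, 2, 3}
Tree: B1–B2, B2–B3, B1–B4, B4–B5
The largest bag has 4 vertices, giving width 3; this decomposition certifies tw(G) ≤ 3. For the lower bound, the 4 vertices {0, 1, 2, 3} are pairwise adjacent, and any tree decomposition puts a clique entirely inside one bag — forcing width ≥ 3. Hence tw(G) = 3 exactly.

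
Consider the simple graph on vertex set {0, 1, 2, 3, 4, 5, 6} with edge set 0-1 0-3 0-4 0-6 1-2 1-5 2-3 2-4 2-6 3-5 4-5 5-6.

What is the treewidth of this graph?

3

A width-3 tree decomposition is:
Bags: B1 = {0, 2, 4, 5}  B2 = {0, 2, 5, 6}  B3 = {0, 1, 2, 5}  B4 = {0, 2, 3, 5}
Tree: B1–B2, B2–B3, B3–B4
Each bag holds 4 vertices, so the decomposition has width 3, which upper-bounds the treewidth. For the lower bound: the 4 vertex sets {0,4}, {5,6}, {2}, {1} are disjoint, each induces a connected subgraph, and every pair is joined by at least one edge of G. Contracting each set to a single vertex therefore yields K_{4} as a minor, and since treewidth is minor-monotone, tw(G) ≥ tw(K_{4}) = 3. Combining the bounds, tw(G) = 3.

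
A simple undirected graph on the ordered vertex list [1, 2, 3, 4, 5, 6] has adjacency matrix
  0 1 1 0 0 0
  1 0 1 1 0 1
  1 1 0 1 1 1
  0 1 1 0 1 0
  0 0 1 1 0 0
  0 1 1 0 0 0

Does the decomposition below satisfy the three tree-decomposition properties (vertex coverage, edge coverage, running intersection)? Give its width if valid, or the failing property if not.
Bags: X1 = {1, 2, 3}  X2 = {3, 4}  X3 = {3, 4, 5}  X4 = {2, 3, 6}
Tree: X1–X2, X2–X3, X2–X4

No — edge (2,4) lies in no bag.

A tree decomposition must satisfy three properties: every vertex lies in some bag; for every edge, both endpoints lie together in some bag; and for every vertex, the bags containing it form a connected subtree. Here edge (2,4) lies in no bag, so the decomposition is invalid.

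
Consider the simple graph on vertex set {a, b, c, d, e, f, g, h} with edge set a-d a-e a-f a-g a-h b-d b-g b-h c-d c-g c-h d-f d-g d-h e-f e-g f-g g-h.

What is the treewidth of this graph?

3

A width-3 tree decomposition is:
Bags: B1 = {a, d, g, h}  B2 = {c, d, g, h}  B3 = {b, d, g, h}  B4 = {a, d, f, g}  B5 = {a, e, f, g}
Tree: B1–B2, B2–B3, B1–B4, B4–B5
Each bag holds 4 vertices, so the decomposition has width 3, which upper-bounds the treewidth. Conversely, {c, d, g, h} is a clique of size 4, and the vertices of any clique must share a bag in every tree decomposition; so some bag has ≥ 4 vertices and tw(G) ≥ 3. Combining the bounds, tw(G) = 3.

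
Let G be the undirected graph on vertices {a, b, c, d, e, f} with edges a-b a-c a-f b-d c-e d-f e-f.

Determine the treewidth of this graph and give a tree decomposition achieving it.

Every bag has size at most 3, so the width is 3 − 1 = 2 and tw(G) ≤ 2. The edges e–c–a–f–e form a cycle, so G is not a tree and its treewidth is at least 2. Hence tw(G) = 2 exactly.

Treewidth 2.
Bags: B1 = {c, e, f}  B2 = {a, c, f}  B3 = {a, d, f}  B4 = {a, b, d}
Tree: B1–B2, B2–B3, B3–B4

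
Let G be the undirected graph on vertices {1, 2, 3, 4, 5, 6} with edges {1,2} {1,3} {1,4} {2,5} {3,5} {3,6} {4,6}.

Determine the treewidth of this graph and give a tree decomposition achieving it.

Treewidth 2.
One optimal decomposition is:
Bags: B1 = {1, 4, 6}  B2 = {1, 3, 6}  B3 = {1, 2, 3}  B4 = {2, 3, 5}
Tree: B1–B2, B2–B3, B3–B4

Every bag has size at most 3, so the width is 3 − 1 = 2 and tw(G) ≤ 2. The edges 4–6–3–1–4 form a cycle, so G is not a tree and its treewidth is at least 2. Therefore the treewidth is 2.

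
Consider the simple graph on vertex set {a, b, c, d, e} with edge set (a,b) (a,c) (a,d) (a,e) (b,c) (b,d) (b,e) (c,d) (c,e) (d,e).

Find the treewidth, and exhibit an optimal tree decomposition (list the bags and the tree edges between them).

A single bag containing all 5 vertices is trivially a valid decomposition of width 4. For the lower bound, the 5 vertices {a, b, c, d, e} are pairwise adjacent, and any tree decomposition puts a clique entirely inside one bag — forcing width ≥ 4. Therefore the treewidth is 4.

Treewidth 4.
One optimal decomposition is:
Bags: B1 = {a, b, c, d, e}
Tree: (single bag)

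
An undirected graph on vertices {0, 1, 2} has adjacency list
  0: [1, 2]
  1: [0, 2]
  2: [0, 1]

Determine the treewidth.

2

A width-2 tree decomposition is:
Bags: B1 = {0, 1, 2}
Tree: (single bag)
With just one bag of size 3, the width is 3 − 1 = 2, so tw(G) ≤ 2. For the lower bound, the 3 vertices {0, 1, 2} are pairwise adjacent, and any tree decomposition puts a clique entirely inside one bag — forcing width ≥ 2. Combining the bounds, tw(G) = 2.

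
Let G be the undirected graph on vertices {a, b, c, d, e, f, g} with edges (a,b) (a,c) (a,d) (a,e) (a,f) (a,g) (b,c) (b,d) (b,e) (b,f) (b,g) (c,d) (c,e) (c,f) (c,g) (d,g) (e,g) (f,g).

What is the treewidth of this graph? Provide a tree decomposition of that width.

Treewidth 4.
One optimal decomposition is:
Bags: B1 = {a, b, c, d, g}  B2 = {a, b, c, f, g}  B3 = {a, b, c, e, g}
Tree: B1–B2, B2–B3

Every bag has size at most 5, so the width is 5 − 1 = 4 and tw(G) ≤ 4. Conversely, {a, b, c, d, g} is a clique of size 5, and the vertices of any clique must share a bag in every tree decomposition; so some bag has ≥ 5 vertices and tw(G) ≥ 4. The upper and lower bounds meet at 4, so that is the treewidth.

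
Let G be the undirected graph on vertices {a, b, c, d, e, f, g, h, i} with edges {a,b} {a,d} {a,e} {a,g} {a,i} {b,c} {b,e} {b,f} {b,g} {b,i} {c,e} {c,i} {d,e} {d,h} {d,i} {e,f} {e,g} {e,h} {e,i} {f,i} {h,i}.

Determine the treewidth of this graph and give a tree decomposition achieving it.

The largest bag has 4 vertices, giving width 3; this decomposition certifies tw(G) ≤ 3. On the other hand G contains the 4-clique {a, b, e, g}. A clique must lie in a single bag of any decomposition, so no decomposition can have width below 3. Hence tw(G) = 3 exactly.

Treewidth 3.
Bags: B1 = {b, e, f, i}  B2 = {a, b, e, i}  B3 = {b, c, e, i}  B4 = {a, b, e, g}  B5 = {a, d, e, i}  B6 = {d, e, h, i}
Tree: B1–B2, B2–B3, B2–B4, B2–B5, B5–B6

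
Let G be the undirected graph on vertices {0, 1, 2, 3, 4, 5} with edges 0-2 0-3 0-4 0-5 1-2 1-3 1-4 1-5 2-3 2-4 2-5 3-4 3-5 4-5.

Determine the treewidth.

A width-4 tree decomposition is:
Bags: B1 = {0, 2, 3, 4, 5}  B2 = {1, 2, 3, 4, 5}
Tree: B1–B2
Every bag has size at most 5, so the width is 5 − 1 = 4 and tw(G) ≤ 4. For the lower bound, the 5 vertices {0, 2, 3, 4, 5} are pairwise adjacent, and any tree decomposition puts a clique entirely inside one bag — forcing width ≥ 4. The upper and lower bounds meet at 4, so that is the treewidth.

4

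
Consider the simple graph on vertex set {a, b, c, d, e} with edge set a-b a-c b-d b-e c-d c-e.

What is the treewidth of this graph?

2

A width-2 tree decomposition is:
Bags: B1 = {a, b, c}  B2 = {b, c, d}  B3 = {b, c, e}
Tree: B1–B2, B2–B3
Each bag holds 3 vertices, so the decomposition has width 2, which upper-bounds the treewidth. For the lower bound, G contains the cycle a–c–d–b–a, so G is not a forest; only forests have treewidth ≤ 1, hence tw(G) ≥ 2. Combining the bounds, tw(G) = 2.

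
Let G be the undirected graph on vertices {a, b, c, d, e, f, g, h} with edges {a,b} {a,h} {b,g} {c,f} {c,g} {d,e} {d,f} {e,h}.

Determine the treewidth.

A width-2 tree decomposition is:
Bags: B1 = {d, e, f}  B2 = {e, f, h}  B3 = {a, f, h}  B4 = {a, b, f}  B5 = {b, f, g}  B6 = {c, f, g}
Tree: B1–B2, B2–B3, B3–B4, B4–B5, B5–B6
Each bag holds 3 vertices, so the decomposition has width 2, which upper-bounds the treewidth. The edges f–d–e–h–a–b–g–c–f form a cycle, so G is not a tree and its treewidth is at least 2. The upper and lower bounds meet at 2, so that is the treewidth.

2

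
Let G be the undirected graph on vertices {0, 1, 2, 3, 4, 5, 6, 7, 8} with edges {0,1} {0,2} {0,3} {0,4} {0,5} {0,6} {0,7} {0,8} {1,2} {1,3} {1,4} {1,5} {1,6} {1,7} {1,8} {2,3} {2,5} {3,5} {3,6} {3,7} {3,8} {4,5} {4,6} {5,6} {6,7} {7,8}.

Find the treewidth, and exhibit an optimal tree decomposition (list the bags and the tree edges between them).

Treewidth 4.
Bags: B1 = {0, 1, 3, 6, 7}  B2 = {0, 1, 3, 7, 8}  B3 = {0, 1, 3, 5, 6}  B4 = {0, 1, 2, 3, 5}  B5 = {0, 1, 4, 5, 6}
Tree: B1–B2, B1–B3, B3–B4, B3–B5

The largest bag has 5 vertices, giving width 4; this decomposition certifies tw(G) ≤ 4. Conversely, {0, 1, 3, 7, 8} is a clique of size 5, and the vertices of any clique must share a bag in every tree decomposition; so some bag has ≥ 5 vertices and tw(G) ≥ 4. Combining the bounds, tw(G) = 4.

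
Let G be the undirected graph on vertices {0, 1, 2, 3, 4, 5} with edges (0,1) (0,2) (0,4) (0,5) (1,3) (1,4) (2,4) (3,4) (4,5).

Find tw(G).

A width-2 tree decomposition is:
Bags: B1 = {0, 4, 5}  B2 = {0, 1, 4}  B3 = {0, 2, 4}  B4 = {1, 3, 4}
Tree: B1–B2, B1–B3, B2–B4
Every bag has size at most 3, so the width is 3 − 1 = 2 and tw(G) ≤ 2. On the other hand G contains the 3-clique {0, 1, 4}. A clique must lie in a single bag of any decomposition, so no decomposition can have width below 2. Hence tw(G) = 2 exactly.

2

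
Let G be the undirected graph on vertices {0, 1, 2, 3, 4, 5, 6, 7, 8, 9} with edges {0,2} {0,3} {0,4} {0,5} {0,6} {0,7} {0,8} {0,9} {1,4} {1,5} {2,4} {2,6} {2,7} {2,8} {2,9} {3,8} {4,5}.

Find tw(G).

A width-2 tree decomposition is:
Bags: B1 = {0, 2, 8}  B2 = {0, 2, 4}  B3 = {0, 2, 7}  B4 = {0, 4, 5}  B5 = {0, 3, 8}  B6 = {0, 2, 9}  B7 = {0, 2, 6}  B8 = {1, 4, 5}
Tree: B1–B2, B2–B3, B2–B4, B1–B5, B3–B6, B2–B7, B4–B8
Each bag holds 3 vertices, so the decomposition has width 2, which upper-bounds the treewidth. Conversely, {0, 2, 4} is a clique of size 3, and the vertices of any clique must share a bag in every tree decomposition; so some bag has ≥ 3 vertices and tw(G) ≥ 2. Hence tw(G) = 2 exactly.

2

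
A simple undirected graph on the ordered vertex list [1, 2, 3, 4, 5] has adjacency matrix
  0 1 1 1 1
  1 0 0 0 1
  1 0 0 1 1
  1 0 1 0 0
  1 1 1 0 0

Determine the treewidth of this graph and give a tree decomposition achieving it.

Every bag has size at most 3, so the width is 3 − 1 = 2 and tw(G) ≤ 2. For the lower bound, the 3 vertices {1, 2, 5} are pairwise adjacent, and any tree decomposition puts a clique entirely inside one bag — forcing width ≥ 2. Therefore the treewidth is 2.

Treewidth 2.
One optimal decomposition is:
Bags: B1 = {1, 3, 4}  B2 = {1, 3, 5}  B3 = {1, 2, 5}
Tree: B1–B2, B2–B3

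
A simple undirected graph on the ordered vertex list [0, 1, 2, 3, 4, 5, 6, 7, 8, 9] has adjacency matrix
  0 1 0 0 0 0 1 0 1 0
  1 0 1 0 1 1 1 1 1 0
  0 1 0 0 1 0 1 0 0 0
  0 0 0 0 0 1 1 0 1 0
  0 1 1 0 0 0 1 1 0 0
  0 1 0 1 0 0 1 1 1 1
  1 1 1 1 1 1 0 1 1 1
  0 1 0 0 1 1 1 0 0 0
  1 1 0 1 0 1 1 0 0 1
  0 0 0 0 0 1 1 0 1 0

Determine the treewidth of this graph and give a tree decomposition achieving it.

Each bag holds 4 vertices, so the decomposition has width 3, which upper-bounds the treewidth. For the lower bound, the 4 vertices {0, 1, 6, 8} are pairwise adjacent, and any tree decomposition puts a clique entirely inside one bag — forcing width ≥ 3. Therefore the treewidth is 3.

Treewidth 3.
One such decomposition:
Bags: B1 = {1, 5, 6, 7}  B2 = {1, 5, 6, 8}  B3 = {0, 1, 6, 8}  B4 = {5, 6, 8, 9}  B5 = {1, 4, 6, 7}  B6 = {3, 5, 6, 8}  B7 = {1, 2, 4, 6}
Tree: B1–B2, B2–B3, B2–B4, B1–B5, B4–B6, B5–B7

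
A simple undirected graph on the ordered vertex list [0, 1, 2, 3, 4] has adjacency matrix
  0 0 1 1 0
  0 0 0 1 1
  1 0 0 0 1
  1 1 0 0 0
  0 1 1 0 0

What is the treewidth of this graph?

A width-2 tree decomposition is:
Bags: B1 = {0, 2, 3}  B2 = {2, 3, 4}  B3 = {1, 3, 4}
Tree: B1–B2, B2–B3
Every bag has size at most 3, so the width is 3 − 1 = 2 and tw(G) ≤ 2. Since 3–0–2–4–1–3 is a cycle in G, G is not acyclic. Forests are exactly the graphs of treewidth ≤ 1, so tw(G) ≥ 2. Combining the bounds, tw(G) = 2.

2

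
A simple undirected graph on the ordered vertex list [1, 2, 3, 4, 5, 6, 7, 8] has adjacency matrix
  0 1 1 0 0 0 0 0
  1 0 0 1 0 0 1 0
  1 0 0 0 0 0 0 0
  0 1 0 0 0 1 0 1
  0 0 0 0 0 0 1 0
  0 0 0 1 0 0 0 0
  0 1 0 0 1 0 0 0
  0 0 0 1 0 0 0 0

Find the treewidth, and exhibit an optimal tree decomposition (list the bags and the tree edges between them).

Treewidth 1.
One such decomposition:
Bags: B1 = {2, 4}  B2 = {4, 6}  B3 = {4, 8}  B4 = {2, 7}  B5 = {1, 2}  B6 = {5, 7}  B7 = {1, 3}
Tree: B1–B2, B1–B3, B1–B4, B1–B5, B4–B6, B5–B7

Each bag holds 2 vertices, so the decomposition has width 1, which upper-bounds the treewidth. Any graph with an edge has treewidth ≥ 1, and G has the edge 2–4. The upper and lower bounds meet at 1, so that is the treewidth.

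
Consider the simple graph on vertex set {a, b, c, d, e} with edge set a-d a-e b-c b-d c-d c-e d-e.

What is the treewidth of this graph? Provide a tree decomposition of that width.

The largest bag has 3 vertices, giving width 2; this decomposition certifies tw(G) ≤ 2. On the other hand G contains the 3-clique {c, d, e}. A clique must lie in a single bag of any decomposition, so no decomposition can have width below 2. Combining the bounds, tw(G) = 2.

Treewidth 2.
One optimal decomposition is:
Bags: B1 = {c, d, e}  B2 = {b, c, d}  B3 = {a, d, e}
Tree: B1–B2, B1–B3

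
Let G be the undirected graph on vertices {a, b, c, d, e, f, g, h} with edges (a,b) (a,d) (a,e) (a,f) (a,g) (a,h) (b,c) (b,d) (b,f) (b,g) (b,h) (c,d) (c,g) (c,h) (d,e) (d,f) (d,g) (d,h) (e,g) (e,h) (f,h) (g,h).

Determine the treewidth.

4

A width-4 tree decomposition is:
Bags: B1 = {a, b, d, g, h}  B2 = {a, d, e, g, h}  B3 = {a, b, d, f, h}  B4 = {b, c, d, g, h}
Tree: B1–B2, B1–B3, B1–B4
The largest bag has 5 vertices, giving width 4; this decomposition certifies tw(G) ≤ 4. On the other hand G contains the 5-clique {b, c, d, g, h}. A clique must lie in a single bag of any decomposition, so no decomposition can have width below 4. Hence tw(G) = 4 exactly.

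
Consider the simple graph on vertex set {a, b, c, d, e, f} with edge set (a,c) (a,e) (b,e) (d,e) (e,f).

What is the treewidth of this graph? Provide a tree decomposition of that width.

Each bag holds 2 vertices, so the decomposition has width 1, which upper-bounds the treewidth. Any graph with an edge has treewidth ≥ 1, and G has the edge e–a. Combining the bounds, tw(G) = 1.

Treewidth 1.
Bags: B1 = {a, e}  B2 = {d, e}  B3 = {e, f}  B4 = {a, c}  B5 = {b, e}
Tree: B1–B2, B2–B3, B1–B4, B1–B5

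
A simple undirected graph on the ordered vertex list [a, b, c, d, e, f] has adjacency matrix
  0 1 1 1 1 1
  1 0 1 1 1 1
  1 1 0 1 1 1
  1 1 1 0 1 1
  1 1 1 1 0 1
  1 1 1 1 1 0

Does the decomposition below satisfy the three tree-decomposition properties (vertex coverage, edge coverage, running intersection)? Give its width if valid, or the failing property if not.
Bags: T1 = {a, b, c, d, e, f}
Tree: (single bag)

Yes; width 5.

Checking the three conditions: (i) the bags cover all of {a, b, c, d, e, f}; (ii) for each edge, some bag contains both endpoints; (iii) the bags containing any fixed vertex form a subtree. All hold, so the decomposition is valid with width 6 − 1 = 5.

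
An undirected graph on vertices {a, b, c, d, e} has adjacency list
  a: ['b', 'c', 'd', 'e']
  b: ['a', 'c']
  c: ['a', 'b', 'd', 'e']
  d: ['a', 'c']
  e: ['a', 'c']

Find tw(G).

2

A width-2 tree decomposition is:
Bags: B1 = {a, c, d}  B2 = {a, b, c}  B3 = {a, c, e}
Tree: B1–B2, B1–B3
The largest bag has 3 vertices, giving width 2; this decomposition certifies tw(G) ≤ 2. Conversely, {a, c, d} is a clique of size 3, and the vertices of any clique must share a bag in every tree decomposition; so some bag has ≥ 3 vertices and tw(G) ≥ 2. Combining the bounds, tw(G) = 2.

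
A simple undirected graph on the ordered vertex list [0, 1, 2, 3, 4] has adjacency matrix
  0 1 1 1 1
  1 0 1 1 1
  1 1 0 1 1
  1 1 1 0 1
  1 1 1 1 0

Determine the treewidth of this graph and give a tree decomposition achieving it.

With just one bag of size 5, the width is 5 − 1 = 4, so tw(G) ≤ 4. On the other hand G contains the 5-clique {0, 1, 2, 3, 4}. A clique must lie in a single bag of any decomposition, so no decomposition can have width below 4. Combining the bounds, tw(G) = 4.

Treewidth 4.
One optimal decomposition is:
Bags: B1 = {0, 1, 2, 3, 4}
Tree: (single bag)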